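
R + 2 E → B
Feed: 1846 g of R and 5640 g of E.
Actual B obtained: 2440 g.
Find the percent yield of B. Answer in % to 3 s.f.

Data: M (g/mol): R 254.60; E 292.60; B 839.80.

n(R) = 1846 / 254.60 = 7.251 mol
n(E) = 5640 / 292.60 = 19.28 mol
n/ν for R = 7.251/1 = 7.251
n/ν for E = 19.28/2 = 9.640
Smallest n/ν is R → limiting reagent.
theoretical n(B) = (1/1) × 7.251 = 7.251 mol → 6089 g
% yield = 2440 / 6089 × 100 = 40.07 %

40.1 %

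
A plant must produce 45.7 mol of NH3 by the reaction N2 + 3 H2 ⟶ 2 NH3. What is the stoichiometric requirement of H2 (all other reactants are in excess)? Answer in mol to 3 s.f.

68.6 mol

n(NH3) = 45.70 mol
n(H2) = (3/2) × 45.70 = 68.55 mol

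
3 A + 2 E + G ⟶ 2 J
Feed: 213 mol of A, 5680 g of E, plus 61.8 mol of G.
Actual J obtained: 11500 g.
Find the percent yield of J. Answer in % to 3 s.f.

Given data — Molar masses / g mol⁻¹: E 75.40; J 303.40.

n(A) = 213.0 mol
n(E) = 5680 / 75.40 = 75.33 mol
n(G) = 61.80 mol
n/ν for A = 213.0/3 = 71.00
n/ν for E = 75.33/2 = 37.67
n/ν for G = 61.80/1 = 61.80
Smallest n/ν is E → limiting reagent.
theoretical n(J) = (2/2) × 75.33 = 75.33 mol → 22860 g
% yield = 11500 / 22860 × 100 = 50.31 %

50.3 %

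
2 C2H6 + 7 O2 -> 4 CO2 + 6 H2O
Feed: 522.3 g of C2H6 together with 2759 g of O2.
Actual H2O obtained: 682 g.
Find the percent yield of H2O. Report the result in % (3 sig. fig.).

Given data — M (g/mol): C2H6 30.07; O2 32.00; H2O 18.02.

n(C2H6) = 522.3 / 30.07 = 17.37 mol
n(O2) = 2759 / 32.00 = 86.22 mol
n/ν for C2H6 = 17.37/2 = 8.685
n/ν for O2 = 86.22/7 = 12.32
Smallest n/ν is C2H6 → limiting reagent.
theoretical n(H2O) = (6/2) × 17.37 = 52.11 mol → 939.0 g
% yield = 682 / 939.0 × 100 = 72.63 %

72.6 %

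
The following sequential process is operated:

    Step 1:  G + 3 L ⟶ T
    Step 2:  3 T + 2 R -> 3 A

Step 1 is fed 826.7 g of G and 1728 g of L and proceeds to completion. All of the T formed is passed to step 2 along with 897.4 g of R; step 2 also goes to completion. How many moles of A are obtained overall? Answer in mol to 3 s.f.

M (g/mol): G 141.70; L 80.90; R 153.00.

5.83 mol

Step 1:
n(G) = 826.7 / 141.70 = 5.834 mol
n(L) = 1728 / 80.90 = 21.36 mol
n/ν for G = 5.834/1 = 5.834
n/ν for L = 21.36/3 = 7.120
Smallest n/ν is G → limiting reagent.
n(T) produced = (1/1) × 5.834 = 5.834 mol
Step 2:
n(T) available = 5.834 mol
n(R) = 897.4 / 153.00 = 5.865 mol
n/ν for T = 5.834/3 = 1.945
n/ν for R = 5.865/2 = 2.933
Smallest n/ν is T → limiting reagent.
n(A) = (3/3) × 5.834 = 5.834 mol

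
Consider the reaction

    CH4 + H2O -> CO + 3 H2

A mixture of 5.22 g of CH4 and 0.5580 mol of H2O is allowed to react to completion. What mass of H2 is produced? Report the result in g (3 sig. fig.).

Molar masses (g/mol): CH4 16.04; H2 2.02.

1.97 g

n(CH4) = 5.220 / 16.04 = 0.3254 mol
n(H2O) = 0.5580 mol
n/ν for CH4 = 0.3254/1 = 0.3254
n/ν for H2O = 0.5580/1 = 0.5580
Smallest n/ν is CH4 → limiting reagent.
n(H2) = (3/1) × 0.3254 = 0.9762 mol
mass = 0.9762 × 2.02 = 1.972 g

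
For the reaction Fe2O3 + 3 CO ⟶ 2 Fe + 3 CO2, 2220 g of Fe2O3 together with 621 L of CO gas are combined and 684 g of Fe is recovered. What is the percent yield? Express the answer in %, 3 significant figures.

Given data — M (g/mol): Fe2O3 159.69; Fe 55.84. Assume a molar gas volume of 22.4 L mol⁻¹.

66.3 %

n(Fe2O3) = 2220 / 159.69 = 13.90 mol
n(CO) = 621.0 / 22.4 = 27.72 mol
n/ν for Fe2O3 = 13.90/1 = 13.90
n/ν for CO = 27.72/3 = 9.240
Smallest n/ν is CO → limiting reagent.
theoretical n(Fe) = (2/3) × 27.72 = 18.48 mol → 1032 g
% yield = 684 / 1032 × 100 = 66.28 %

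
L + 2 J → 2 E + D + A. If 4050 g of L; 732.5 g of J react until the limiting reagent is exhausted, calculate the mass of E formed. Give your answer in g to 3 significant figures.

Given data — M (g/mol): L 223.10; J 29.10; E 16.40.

n(L) = 4050 / 223.10 = 18.15 mol
n(J) = 732.5 / 29.10 = 25.17 mol
n/ν → L: 18.15, J: 12.59; J is limiting.
n(E) = (2/2) × 25.17 = 25.17 mol
mass = 25.17 × 16.40 = 412.8 g

413 g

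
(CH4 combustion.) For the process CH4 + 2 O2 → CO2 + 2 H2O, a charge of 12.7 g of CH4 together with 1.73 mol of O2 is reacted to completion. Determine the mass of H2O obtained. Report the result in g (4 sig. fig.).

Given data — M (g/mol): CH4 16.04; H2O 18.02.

28.54 g

n(CH4) = 12.70 / 16.04 = 0.7918 mol
n(O2) = 1.730 mol
n/ν for CH4 = 0.7918/1 = 0.7918
n/ν for O2 = 1.730/2 = 0.8650
Smallest n/ν is CH4 → limiting reagent.
n(H2O) = (2/1) × 0.7918 = 1.584 mol
mass = 1.584 × 18.02 = 28.54 g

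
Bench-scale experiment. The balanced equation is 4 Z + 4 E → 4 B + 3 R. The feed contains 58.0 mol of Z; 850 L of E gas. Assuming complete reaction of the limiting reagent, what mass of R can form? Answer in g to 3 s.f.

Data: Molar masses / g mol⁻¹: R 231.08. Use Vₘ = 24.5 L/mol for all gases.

6010 g

n(Z) = 58.00 mol
n(E) = 850.0 / 24.5 = 34.69 mol
n/ν → Z: 14.50, E: 8.673; E is limiting.
n(R) = (3/4) × 34.69 = 26.02 mol
mass = 26.02 × 231.08 = 6013 g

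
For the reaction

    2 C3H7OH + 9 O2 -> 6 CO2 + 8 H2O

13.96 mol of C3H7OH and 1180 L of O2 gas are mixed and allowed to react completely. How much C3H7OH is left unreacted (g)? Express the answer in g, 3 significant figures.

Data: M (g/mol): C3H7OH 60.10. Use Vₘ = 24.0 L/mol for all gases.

182 g

n(C3H7OH) = 13.96 mol
n(O2) = 1180 / 24.0 = 49.17 mol
n/ν for C3H7OH = 13.96/2 = 6.980
n/ν for O2 = 49.17/9 = 5.463
Smallest n/ν is O2 → limiting reagent.
C3H7OH consumed = (2/9) × 49.17 = 10.93 mol
C3H7OH remaining = 13.96 − 10.93 = 3.030 mol
mass = 3.030 × 60.10 = 182.1 g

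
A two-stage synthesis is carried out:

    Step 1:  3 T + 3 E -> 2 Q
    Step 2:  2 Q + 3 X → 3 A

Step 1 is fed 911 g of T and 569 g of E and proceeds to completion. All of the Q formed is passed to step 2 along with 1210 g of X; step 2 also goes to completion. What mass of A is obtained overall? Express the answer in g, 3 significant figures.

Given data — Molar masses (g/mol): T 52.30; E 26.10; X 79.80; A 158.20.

2400 g

Step 1:
n(T) = 911.0 / 52.30 = 17.42 mol
n(E) = 569.0 / 26.10 = 21.80 mol
n/ν for T = 17.42/3 = 5.807
n/ν for E = 21.80/3 = 7.267
Smallest n/ν is T → limiting reagent.
n(Q) produced = (2/3) × 17.42 = 11.61 mol
Step 2:
n(Q) available = 11.61 mol
n(X) = 1210 / 79.80 = 15.16 mol
n/ν for Q = 11.61/2 = 5.805
n/ν for X = 15.16/3 = 5.053
Smallest n/ν is X → limiting reagent.
n(A) = (3/3) × 15.16 = 15.16 mol
mass = 15.16 × 158.20 = 2398 g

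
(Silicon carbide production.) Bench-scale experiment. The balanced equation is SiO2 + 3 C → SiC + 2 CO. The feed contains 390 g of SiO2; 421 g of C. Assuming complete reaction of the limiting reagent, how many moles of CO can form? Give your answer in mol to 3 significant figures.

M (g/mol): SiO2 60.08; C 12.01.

13.0 mol

n(SiO2) = 390.0 / 60.08 = 6.491 mol
n(C) = 421.0 / 12.01 = 35.05 mol
n/ν for SiO2 = 6.491/1 = 6.491
n/ν for C = 35.05/3 = 11.68
Smallest n/ν is SiO2 → limiting reagent.
n(CO) = (2/1) × 6.491 = 12.98 mol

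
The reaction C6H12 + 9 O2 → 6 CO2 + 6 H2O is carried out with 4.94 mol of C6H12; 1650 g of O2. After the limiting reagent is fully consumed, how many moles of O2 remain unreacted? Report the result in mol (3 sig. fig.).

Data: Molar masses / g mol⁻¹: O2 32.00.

7.10 mol

n(C6H12) = 4.940 mol
n(O2) = 1650 / 32.00 = 51.56 mol
n/ν → C6H12: 4.940, O2: 5.729; C6H12 is limiting.
O2 consumed = (9/1) × 4.940 = 44.46 mol
O2 remaining = 51.56 − 44.46 = 7.100 mol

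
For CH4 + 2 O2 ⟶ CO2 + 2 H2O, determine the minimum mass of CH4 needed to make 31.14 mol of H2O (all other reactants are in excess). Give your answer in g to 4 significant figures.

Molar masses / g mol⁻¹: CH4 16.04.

249.7 g

n(H2O) = 31.14 mol
n(CH4) = (1/2) × 31.14 = 15.57 mol
mass = 15.57 × 16.04 = 249.7 g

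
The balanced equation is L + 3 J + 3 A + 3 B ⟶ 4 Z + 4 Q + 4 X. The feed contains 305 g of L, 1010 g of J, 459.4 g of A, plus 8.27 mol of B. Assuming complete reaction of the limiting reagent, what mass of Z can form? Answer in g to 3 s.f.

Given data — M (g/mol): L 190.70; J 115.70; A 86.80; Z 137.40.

879 g

n(L) = 305.0 / 190.70 = 1.599 mol
n(J) = 1010 / 115.70 = 8.729 mol
n(A) = 459.4 / 86.80 = 5.293 mol
n(B) = 8.270 mol
n/ν for L = 1.599/1 = 1.599
n/ν for J = 8.729/3 = 2.910
n/ν for A = 5.293/3 = 1.764
n/ν for B = 8.270/3 = 2.757
Smallest n/ν is L → limiting reagent.
n(Z) = (4/1) × 1.599 = 6.396 mol
mass = 6.396 × 137.40 = 878.8 g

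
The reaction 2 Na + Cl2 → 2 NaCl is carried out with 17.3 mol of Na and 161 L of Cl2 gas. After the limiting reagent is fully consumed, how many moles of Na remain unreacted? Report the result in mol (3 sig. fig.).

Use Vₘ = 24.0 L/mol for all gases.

n(Na) = 17.30 mol
n(Cl2) = 161.0 / 24.0 = 6.708 mol
n/ν for Na = 17.30/2 = 8.650
n/ν for Cl2 = 6.708/1 = 6.708
Smallest n/ν is Cl2 → limiting reagent.
Na consumed = (2/1) × 6.708 = 13.42 mol
Na remaining = 17.30 − 13.42 = 3.880 mol

3.88 mol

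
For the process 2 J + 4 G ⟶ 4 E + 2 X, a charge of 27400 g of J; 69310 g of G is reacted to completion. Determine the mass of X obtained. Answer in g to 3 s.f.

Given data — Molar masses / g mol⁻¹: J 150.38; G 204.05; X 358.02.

60800 g

n(J) = 27400 / 150.38 = 182.2 mol
n(G) = 69310 / 204.05 = 339.7 mol
n/ν for J = 182.2/2 = 91.10
n/ν for G = 339.7/4 = 84.93
Smallest n/ν is G → limiting reagent.
n(X) = (2/4) × 339.7 = 169.9 mol
mass = 169.9 × 358.02 = 60830 g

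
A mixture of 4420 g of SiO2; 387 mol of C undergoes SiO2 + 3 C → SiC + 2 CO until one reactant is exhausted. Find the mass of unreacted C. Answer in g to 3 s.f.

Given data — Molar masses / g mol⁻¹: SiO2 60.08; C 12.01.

2000 g

n(SiO2) = 4420 / 60.08 = 73.57 mol
n(C) = 387.0 mol
n/ν → SiO2: 73.57, C: 129.0; SiO2 is limiting.
C consumed = (3/1) × 73.57 = 220.7 mol
C remaining = 387.0 − 220.7 = 166.3 mol
mass = 166.3 × 12.01 = 1997 g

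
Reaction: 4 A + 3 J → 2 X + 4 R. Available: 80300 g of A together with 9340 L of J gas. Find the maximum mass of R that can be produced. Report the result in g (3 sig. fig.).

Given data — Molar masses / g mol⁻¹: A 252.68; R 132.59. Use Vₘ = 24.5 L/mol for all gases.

42100 g

n(A) = 80300 / 252.68 = 317.8 mol
n(J) = 9340 / 24.5 = 381.2 mol
n/ν for A = 317.8/4 = 79.45
n/ν for J = 381.2/3 = 127.1
Smallest n/ν is A → limiting reagent.
n(R) = (4/4) × 317.8 = 317.8 mol
mass = 317.8 × 132.59 = 42140 g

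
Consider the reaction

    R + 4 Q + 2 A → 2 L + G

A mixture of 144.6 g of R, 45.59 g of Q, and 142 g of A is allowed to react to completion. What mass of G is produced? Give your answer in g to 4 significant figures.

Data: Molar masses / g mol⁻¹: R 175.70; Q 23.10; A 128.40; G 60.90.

30.05 g

n(R) = 144.6 / 175.70 = 0.8230 mol
n(Q) = 45.59 / 23.10 = 1.974 mol
n(A) = 142.0 / 128.40 = 1.106 mol
n/ν → R: 0.8230, Q: 0.4935, A: 0.5530; Q is limiting.
n(G) = (1/4) × 1.974 = 0.4935 mol
mass = 0.4935 × 60.90 = 30.05 g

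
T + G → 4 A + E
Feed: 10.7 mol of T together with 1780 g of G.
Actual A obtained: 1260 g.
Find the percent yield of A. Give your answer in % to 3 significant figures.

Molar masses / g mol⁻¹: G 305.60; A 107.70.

n(T) = 10.70 mol
n(G) = 1780 / 305.60 = 5.825 mol
n/ν for T = 10.70/1 = 10.70
n/ν for G = 5.825/1 = 5.825
Smallest n/ν is G → limiting reagent.
theoretical n(A) = (4/1) × 5.825 = 23.30 mol → 2509 g
% yield = 1260 / 2509 × 100 = 50.22 %

50.2 %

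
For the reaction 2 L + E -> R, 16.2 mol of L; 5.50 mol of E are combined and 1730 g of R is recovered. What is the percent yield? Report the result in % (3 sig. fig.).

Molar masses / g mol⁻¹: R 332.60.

94.6 %

n(L) = 16.20 mol
n(E) = 5.500 mol
n/ν → L: 8.100, E: 5.500; E is limiting.
theoretical n(R) = (1/1) × 5.500 = 5.500 mol → 1829 g
% yield = 1730 / 1829 × 100 = 94.59 %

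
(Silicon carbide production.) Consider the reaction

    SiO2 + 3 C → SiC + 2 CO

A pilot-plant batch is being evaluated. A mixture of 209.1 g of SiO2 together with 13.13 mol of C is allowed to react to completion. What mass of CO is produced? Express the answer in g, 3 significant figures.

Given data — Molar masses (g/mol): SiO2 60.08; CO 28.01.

195 g

n(SiO2) = 209.1 / 60.08 = 3.480 mol
n(C) = 13.13 mol
n/ν for SiO2 = 3.480/1 = 3.480
n/ν for C = 13.13/3 = 4.377
Smallest n/ν is SiO2 → limiting reagent.
n(CO) = (2/1) × 3.480 = 6.960 mol
mass = 6.960 × 28.01 = 194.9 g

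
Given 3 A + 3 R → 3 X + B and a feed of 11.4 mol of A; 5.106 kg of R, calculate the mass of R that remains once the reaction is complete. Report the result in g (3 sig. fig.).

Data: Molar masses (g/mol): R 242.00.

2350 g

n(A) = 11.40 mol
n(R) = 5.106×1000 / 242.00 = 21.10 mol
n/ν → A: 3.800, R: 7.033; A is limiting.
R consumed = (3/3) × 11.40 = 11.40 mol
R remaining = 21.10 − 11.40 = 9.700 mol
mass = 9.700 × 242.00 = 2347 g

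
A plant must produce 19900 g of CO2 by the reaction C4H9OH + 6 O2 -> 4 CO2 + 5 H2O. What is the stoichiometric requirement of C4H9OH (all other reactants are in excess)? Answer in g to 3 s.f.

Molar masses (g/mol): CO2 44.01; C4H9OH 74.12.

8380 g

n(CO2) = 19900 / 44.01 = 452.2 mol
n(C4H9OH) = (1/4) × 452.2 = 113.1 mol
mass = 113.1 × 74.12 = 8383 g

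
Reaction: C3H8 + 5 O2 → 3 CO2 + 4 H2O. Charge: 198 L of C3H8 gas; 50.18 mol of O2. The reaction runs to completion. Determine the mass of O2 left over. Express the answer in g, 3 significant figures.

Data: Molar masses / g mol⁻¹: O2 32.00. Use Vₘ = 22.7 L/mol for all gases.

n(C3H8) = 198.0 / 22.7 = 8.722 mol
n(O2) = 50.18 mol
n/ν for C3H8 = 8.722/1 = 8.722
n/ν for O2 = 50.18/5 = 10.04
Smallest n/ν is C3H8 → limiting reagent.
O2 consumed = (5/1) × 8.722 = 43.61 mol
O2 remaining = 50.18 − 43.61 = 6.570 mol
mass = 6.570 × 32.00 = 210.2 g

210 g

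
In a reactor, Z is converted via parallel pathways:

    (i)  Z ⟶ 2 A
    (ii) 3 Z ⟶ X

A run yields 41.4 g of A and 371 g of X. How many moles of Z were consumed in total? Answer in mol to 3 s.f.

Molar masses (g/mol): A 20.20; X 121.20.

10.2 mol

n(A) = 41.4 / 20.20 = 2.050 mol
n(X) = 371 / 121.20 = 3.061 mol
n(Z) via (i) = (1/2)×2.050 = 1.025 mol
n(Z) via (ii) = (3/1)×3.061 = 9.183 mol
total n(Z) = 1.025 + 9.183 = 10.21 mol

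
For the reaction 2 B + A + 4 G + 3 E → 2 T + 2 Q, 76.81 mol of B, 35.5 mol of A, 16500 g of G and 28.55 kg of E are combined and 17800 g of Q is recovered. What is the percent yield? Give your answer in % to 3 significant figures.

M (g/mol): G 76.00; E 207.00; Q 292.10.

85.8 %

n(B) = 76.81 mol
n(A) = 35.50 mol
n(G) = 16500 / 76.00 = 217.1 mol
n(E) = 28.55×1000 / 207.00 = 137.9 mol
n/ν for B = 76.81/2 = 38.41
n/ν for A = 35.50/1 = 35.50
n/ν for G = 217.1/4 = 54.28
n/ν for E = 137.9/3 = 45.97
Smallest n/ν is A → limiting reagent.
theoretical n(Q) = (2/1) × 35.50 = 71.00 mol → 20740 g
% yield = 17800 / 20740 × 100 = 85.82 %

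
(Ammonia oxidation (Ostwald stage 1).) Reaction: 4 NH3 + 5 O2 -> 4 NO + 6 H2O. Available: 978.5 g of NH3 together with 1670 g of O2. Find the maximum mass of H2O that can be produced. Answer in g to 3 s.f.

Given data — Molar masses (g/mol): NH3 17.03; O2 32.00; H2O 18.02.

1130 g

n(NH3) = 978.5 / 17.03 = 57.46 mol
n(O2) = 1670 / 32.00 = 52.19 mol
n/ν → NH3: 14.37, O2: 10.44; O2 is limiting.
n(H2O) = (6/5) × 52.19 = 62.63 mol
mass = 62.63 × 18.02 = 1129 g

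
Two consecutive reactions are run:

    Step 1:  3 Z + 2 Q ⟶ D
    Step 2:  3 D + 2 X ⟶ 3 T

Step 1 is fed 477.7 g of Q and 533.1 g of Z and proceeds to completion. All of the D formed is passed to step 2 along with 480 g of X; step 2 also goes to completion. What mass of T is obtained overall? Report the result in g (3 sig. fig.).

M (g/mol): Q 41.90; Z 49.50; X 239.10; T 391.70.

1180 g

Step 1:
n(Q) = 477.7 / 41.90 = 11.40 mol
n(Z) = 533.1 / 49.50 = 10.77 mol
n/ν for Q = 11.40/2 = 5.700
n/ν for Z = 10.77/3 = 3.590
Smallest n/ν is Z → limiting reagent.
n(D) produced = (1/3) × 10.77 = 3.590 mol
Step 2:
n(D) available = 3.590 mol
n(X) = 480.0 / 239.10 = 2.008 mol
n/ν for D = 3.590/3 = 1.197
n/ν for X = 2.008/2 = 1.004
Smallest n/ν is X → limiting reagent.
n(T) = (3/2) × 2.008 = 3.012 mol
mass = 3.012 × 391.70 = 1180 g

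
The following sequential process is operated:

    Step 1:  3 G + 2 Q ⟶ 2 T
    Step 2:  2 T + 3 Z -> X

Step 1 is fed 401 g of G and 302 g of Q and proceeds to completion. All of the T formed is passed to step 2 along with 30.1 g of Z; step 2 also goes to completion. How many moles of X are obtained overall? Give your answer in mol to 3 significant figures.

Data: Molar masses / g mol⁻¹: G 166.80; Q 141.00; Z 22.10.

0.454 mol

Step 1:
n(G) = 401.0 / 166.80 = 2.404 mol
n(Q) = 302.0 / 141.00 = 2.142 mol
n/ν for G = 2.404/3 = 0.8013
n/ν for Q = 2.142/2 = 1.071
Smallest n/ν is G → limiting reagent.
n(T) produced = (2/3) × 2.404 = 1.603 mol
Step 2:
n(T) available = 1.603 mol
n(Z) = 30.10 / 22.10 = 1.362 mol
n/ν for T = 1.603/2 = 0.8015
n/ν for Z = 1.362/3 = 0.4540
Smallest n/ν is Z → limiting reagent.
n(X) = (1/3) × 1.362 = 0.4540 mol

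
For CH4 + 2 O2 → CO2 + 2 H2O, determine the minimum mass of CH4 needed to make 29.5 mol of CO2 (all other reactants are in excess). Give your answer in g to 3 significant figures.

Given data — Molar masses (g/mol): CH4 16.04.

n(CO2) = 29.50 mol
n(CH4) = (1/1) × 29.50 = 29.50 mol
mass = 29.50 × 16.04 = 473.2 g

473 g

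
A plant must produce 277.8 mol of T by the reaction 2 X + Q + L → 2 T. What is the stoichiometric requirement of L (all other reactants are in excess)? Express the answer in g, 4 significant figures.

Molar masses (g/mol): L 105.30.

n(T) = 277.8 mol
n(L) = (1/2) × 277.8 = 138.9 mol
mass = 138.9 × 105.30 = 14630 g

14630 g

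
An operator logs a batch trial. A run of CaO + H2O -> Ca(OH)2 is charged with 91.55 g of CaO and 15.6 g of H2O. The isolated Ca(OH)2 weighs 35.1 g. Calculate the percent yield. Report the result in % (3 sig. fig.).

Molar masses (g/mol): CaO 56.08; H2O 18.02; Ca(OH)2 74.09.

54.7 %

n(CaO) = 91.55 / 56.08 = 1.632 mol
n(H2O) = 15.60 / 18.02 = 0.8657 mol
n/ν → CaO: 1.632, H2O: 0.8657; H2O is limiting.
theoretical n(Ca(OH)2) = (1/1) × 0.8657 = 0.8657 mol → 64.14 g
% yield = 35.1 / 64.14 × 100 = 54.72 %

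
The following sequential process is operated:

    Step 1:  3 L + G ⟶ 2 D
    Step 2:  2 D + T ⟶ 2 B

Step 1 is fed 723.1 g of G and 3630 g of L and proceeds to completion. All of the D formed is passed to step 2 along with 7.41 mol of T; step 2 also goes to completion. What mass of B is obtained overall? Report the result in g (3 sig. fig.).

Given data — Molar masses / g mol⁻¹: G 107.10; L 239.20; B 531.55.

Step 1:
n(G) = 723.1 / 107.10 = 6.752 mol
n(L) = 3630 / 239.20 = 15.18 mol
n/ν for G = 6.752/1 = 6.752
n/ν for L = 15.18/3 = 5.060
Smallest n/ν is L → limiting reagent.
n(D) produced = (2/3) × 15.18 = 10.12 mol
Step 2:
n(D) available = 10.12 mol
n(T) = 7.410 mol
n/ν for D = 10.12/2 = 5.060
n/ν for T = 7.410/1 = 7.410
Smallest n/ν is D → limiting reagent.
n(B) = (2/2) × 10.12 = 10.12 mol
mass = 10.12 × 531.55 = 5379 g

5380 g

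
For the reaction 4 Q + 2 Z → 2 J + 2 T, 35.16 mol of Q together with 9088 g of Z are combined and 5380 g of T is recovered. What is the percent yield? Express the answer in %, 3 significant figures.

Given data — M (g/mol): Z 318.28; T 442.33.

n(Q) = 35.16 mol
n(Z) = 9088 / 318.28 = 28.55 mol
n/ν for Q = 35.16/4 = 8.790
n/ν for Z = 28.55/2 = 14.28
Smallest n/ν is Q → limiting reagent.
theoretical n(T) = (2/4) × 35.16 = 17.58 mol → 7776 g
% yield = 5380 / 7776 × 100 = 69.19 %

69.2 %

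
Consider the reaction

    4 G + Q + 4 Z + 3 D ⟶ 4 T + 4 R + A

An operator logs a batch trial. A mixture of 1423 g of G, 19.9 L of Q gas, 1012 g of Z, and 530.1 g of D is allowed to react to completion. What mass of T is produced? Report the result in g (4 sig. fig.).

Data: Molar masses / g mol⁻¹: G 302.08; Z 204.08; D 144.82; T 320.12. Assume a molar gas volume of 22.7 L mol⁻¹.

1123 g

n(G) = 1423 / 302.08 = 4.711 mol
n(Q) = 19.90 / 22.7 = 0.8767 mol
n(Z) = 1012 / 204.08 = 4.959 mol
n(D) = 530.1 / 144.82 = 3.660 mol
n/ν → G: 1.178, Q: 0.8767, Z: 1.240, D: 1.220; Q is limiting.
n(T) = (4/1) × 0.8767 = 3.507 mol
mass = 3.507 × 320.12 = 1123 g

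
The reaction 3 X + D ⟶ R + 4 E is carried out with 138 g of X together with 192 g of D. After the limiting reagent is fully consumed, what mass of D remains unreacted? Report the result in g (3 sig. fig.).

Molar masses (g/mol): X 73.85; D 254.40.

n(X) = 138.0 / 73.85 = 1.869 mol
n(D) = 192.0 / 254.40 = 0.7547 mol
n/ν → X: 0.6230, D: 0.7547; X is limiting.
D consumed = (1/3) × 1.869 = 0.6230 mol
D remaining = 0.7547 − 0.6230 = 0.1317 mol
mass = 0.1317 × 254.40 = 33.50 g

33.5 g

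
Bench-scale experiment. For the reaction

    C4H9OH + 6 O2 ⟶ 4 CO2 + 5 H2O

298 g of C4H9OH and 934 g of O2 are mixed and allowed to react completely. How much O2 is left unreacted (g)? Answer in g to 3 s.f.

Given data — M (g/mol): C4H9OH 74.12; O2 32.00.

162 g

n(C4H9OH) = 298.0 / 74.12 = 4.021 mol
n(O2) = 934.0 / 32.00 = 29.19 mol
n/ν for C4H9OH = 4.021/1 = 4.021
n/ν for O2 = 29.19/6 = 4.865
Smallest n/ν is C4H9OH → limiting reagent.
O2 consumed = (6/1) × 4.021 = 24.13 mol
O2 remaining = 29.19 − 24.13 = 5.060 mol
mass = 5.060 × 32.00 = 161.9 g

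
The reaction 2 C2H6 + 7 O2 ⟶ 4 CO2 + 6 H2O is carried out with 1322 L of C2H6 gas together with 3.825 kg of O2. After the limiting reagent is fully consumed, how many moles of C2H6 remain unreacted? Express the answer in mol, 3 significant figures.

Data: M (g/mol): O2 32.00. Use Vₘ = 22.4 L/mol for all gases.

24.9 mol

n(C2H6) = 1322 / 22.4 = 59.02 mol
n(O2) = 3.825×1000 / 32.00 = 119.5 mol
n/ν → C2H6: 29.51, O2: 17.07; O2 is limiting.
C2H6 consumed = (2/7) × 119.5 = 34.14 mol
C2H6 remaining = 59.02 − 34.14 = 24.88 mol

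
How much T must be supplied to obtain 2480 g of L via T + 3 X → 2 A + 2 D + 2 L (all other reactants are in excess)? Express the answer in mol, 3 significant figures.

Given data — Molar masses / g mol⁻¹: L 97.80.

12.7 mol

n(L) = 2480 / 97.80 = 25.36 mol
n(T) = (1/2) × 25.36 = 12.68 mol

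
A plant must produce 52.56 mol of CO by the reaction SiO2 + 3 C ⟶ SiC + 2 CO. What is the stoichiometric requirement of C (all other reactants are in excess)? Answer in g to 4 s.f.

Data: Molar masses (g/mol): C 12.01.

n(CO) = 52.56 mol
n(C) = (3/2) × 52.56 = 78.84 mol
mass = 78.84 × 12.01 = 946.9 g

946.9 g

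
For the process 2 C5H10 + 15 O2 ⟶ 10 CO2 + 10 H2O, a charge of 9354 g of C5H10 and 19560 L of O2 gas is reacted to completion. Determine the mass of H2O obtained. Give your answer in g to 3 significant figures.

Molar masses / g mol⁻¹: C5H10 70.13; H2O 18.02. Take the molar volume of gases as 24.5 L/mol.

9590 g

n(C5H10) = 9354 / 70.13 = 133.4 mol
n(O2) = 19560 / 24.5 = 798.4 mol
n/ν for C5H10 = 133.4/2 = 66.70
n/ν for O2 = 798.4/15 = 53.23
Smallest n/ν is O2 → limiting reagent.
n(H2O) = (10/15) × 798.4 = 532.3 mol
mass = 532.3 × 18.02 = 9592 g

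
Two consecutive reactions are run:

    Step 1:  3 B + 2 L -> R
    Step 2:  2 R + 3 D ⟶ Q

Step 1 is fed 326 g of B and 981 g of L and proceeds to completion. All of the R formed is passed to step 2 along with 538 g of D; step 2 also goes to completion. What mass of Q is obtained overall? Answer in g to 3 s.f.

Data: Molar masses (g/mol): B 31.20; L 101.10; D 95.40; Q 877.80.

Step 1:
n(B) = 326.0 / 31.20 = 10.45 mol
n(L) = 981.0 / 101.10 = 9.703 mol
n/ν → B: 3.483, L: 4.852; B is limiting.
n(R) produced = (1/3) × 10.45 = 3.483 mol
Step 2:
n(R) available = 3.483 mol
n(D) = 538.0 / 95.40 = 5.639 mol
n/ν → R: 1.742, D: 1.880; R is limiting.
n(Q) = (1/2) × 3.483 = 1.742 mol
mass = 1.742 × 877.80 = 1529 g

1530 g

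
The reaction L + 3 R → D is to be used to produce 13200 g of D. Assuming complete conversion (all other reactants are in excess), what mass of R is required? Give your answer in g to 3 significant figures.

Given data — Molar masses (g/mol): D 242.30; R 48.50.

n(D) = 13200 / 242.30 = 54.48 mol
n(R) = (3/1) × 54.48 = 163.4 mol
mass = 163.4 × 48.50 = 7925 g

7930 g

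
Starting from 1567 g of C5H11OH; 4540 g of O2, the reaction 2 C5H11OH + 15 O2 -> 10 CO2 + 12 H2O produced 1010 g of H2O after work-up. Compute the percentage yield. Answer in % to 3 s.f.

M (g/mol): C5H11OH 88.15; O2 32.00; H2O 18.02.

n(C5H11OH) = 1567 / 88.15 = 17.78 mol
n(O2) = 4540 / 32.00 = 141.9 mol
n/ν for C5H11OH = 17.78/2 = 8.890
n/ν for O2 = 141.9/15 = 9.460
Smallest n/ν is C5H11OH → limiting reagent.
theoretical n(H2O) = (12/2) × 17.78 = 106.7 mol → 1923 g
% yield = 1010 / 1923 × 100 = 52.52 %

52.5 %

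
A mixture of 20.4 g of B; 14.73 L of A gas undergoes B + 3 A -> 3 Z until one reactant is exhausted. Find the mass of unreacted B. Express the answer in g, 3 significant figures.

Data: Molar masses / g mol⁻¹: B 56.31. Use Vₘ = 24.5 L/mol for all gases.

n(B) = 20.40 / 56.31 = 0.3623 mol
n(A) = 14.73 / 24.5 = 0.6012 mol
n/ν for B = 0.3623/1 = 0.3623
n/ν for A = 0.6012/3 = 0.2004
Smallest n/ν is A → limiting reagent.
B consumed = (1/3) × 0.6012 = 0.2004 mol
B remaining = 0.3623 − 0.2004 = 0.1619 mol
mass = 0.1619 × 56.31 = 9.117 g

9.12 g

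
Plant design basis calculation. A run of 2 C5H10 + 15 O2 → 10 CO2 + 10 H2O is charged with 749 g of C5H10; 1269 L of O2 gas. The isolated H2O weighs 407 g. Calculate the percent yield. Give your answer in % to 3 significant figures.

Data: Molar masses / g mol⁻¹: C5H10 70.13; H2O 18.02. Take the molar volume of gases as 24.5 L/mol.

65.4 %

n(C5H10) = 749.0 / 70.13 = 10.68 mol
n(O2) = 1269 / 24.5 = 51.80 mol
n/ν → C5H10: 5.340, O2: 3.453; O2 is limiting.
theoretical n(H2O) = (10/15) × 51.80 = 34.53 mol → 622.2 g
% yield = 407 / 622.2 × 100 = 65.41 %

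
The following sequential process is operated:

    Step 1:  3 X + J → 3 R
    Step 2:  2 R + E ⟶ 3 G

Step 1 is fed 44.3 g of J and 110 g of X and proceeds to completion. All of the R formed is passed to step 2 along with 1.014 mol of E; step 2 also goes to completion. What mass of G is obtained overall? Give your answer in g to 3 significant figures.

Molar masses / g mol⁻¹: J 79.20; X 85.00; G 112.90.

Step 1:
n(J) = 44.30 / 79.20 = 0.5593 mol
n(X) = 110.0 / 85.00 = 1.294 mol
n/ν for J = 0.5593/1 = 0.5593
n/ν for X = 1.294/3 = 0.4313
Smallest n/ν is X → limiting reagent.
n(R) produced = (3/3) × 1.294 = 1.294 mol
Step 2:
n(R) available = 1.294 mol
n(E) = 1.014 mol
n/ν for R = 1.294/2 = 0.6470
n/ν for E = 1.014/1 = 1.014
Smallest n/ν is R → limiting reagent.
n(G) = (3/2) × 1.294 = 1.941 mol
mass = 1.941 × 112.90 = 219.1 g

219 g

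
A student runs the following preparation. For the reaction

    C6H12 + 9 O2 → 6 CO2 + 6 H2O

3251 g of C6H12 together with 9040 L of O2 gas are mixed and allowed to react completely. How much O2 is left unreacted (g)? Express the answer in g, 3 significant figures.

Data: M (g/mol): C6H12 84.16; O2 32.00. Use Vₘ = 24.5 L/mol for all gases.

682 g

n(C6H12) = 3251 / 84.16 = 38.63 mol
n(O2) = 9040 / 24.5 = 369.0 mol
n/ν for C6H12 = 38.63/1 = 38.63
n/ν for O2 = 369.0/9 = 41.00
Smallest n/ν is C6H12 → limiting reagent.
O2 consumed = (9/1) × 38.63 = 347.7 mol
O2 remaining = 369.0 − 347.7 = 21.30 mol
mass = 21.30 × 32.00 = 681.6 g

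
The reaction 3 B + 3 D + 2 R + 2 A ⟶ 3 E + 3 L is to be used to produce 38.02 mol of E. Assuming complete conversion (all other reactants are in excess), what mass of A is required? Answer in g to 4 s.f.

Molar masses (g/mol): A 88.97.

n(E) = 38.02 mol
n(A) = (2/3) × 38.02 = 25.35 mol
mass = 25.35 × 88.97 = 2255 g

2255 g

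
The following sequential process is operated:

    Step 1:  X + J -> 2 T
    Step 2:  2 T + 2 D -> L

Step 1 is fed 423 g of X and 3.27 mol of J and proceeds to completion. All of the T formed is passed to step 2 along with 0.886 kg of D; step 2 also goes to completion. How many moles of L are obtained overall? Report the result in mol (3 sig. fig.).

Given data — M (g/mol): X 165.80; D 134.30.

Step 1:
n(X) = 423.0 / 165.80 = 2.551 mol
n(J) = 3.270 mol
n/ν for X = 2.551/1 = 2.551
n/ν for J = 3.270/1 = 3.270
Smallest n/ν is X → limiting reagent.
n(T) produced = (2/1) × 2.551 = 5.102 mol
Step 2:
n(T) available = 5.102 mol
n(D) = 0.8860×1000 / 134.30 = 6.597 mol
n/ν for T = 5.102/2 = 2.551
n/ν for D = 6.597/2 = 3.299
Smallest n/ν is T → limiting reagent.
n(L) = (1/2) × 5.102 = 2.551 mol

2.55 mol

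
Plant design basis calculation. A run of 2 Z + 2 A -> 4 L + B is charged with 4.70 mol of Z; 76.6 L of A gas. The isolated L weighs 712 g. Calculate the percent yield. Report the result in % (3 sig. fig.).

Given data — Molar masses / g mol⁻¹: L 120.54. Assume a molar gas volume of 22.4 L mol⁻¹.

n(Z) = 4.700 mol
n(A) = 76.60 / 22.4 = 3.420 mol
n/ν → Z: 2.350, A: 1.710; A is limiting.
theoretical n(L) = (4/2) × 3.420 = 6.840 mol → 824.5 g
% yield = 712 / 824.5 × 100 = 86.36 %

86.4 %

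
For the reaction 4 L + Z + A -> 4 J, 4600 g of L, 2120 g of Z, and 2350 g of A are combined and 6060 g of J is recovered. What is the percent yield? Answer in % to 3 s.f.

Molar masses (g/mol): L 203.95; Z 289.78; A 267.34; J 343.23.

n(L) = 4600 / 203.95 = 22.55 mol
n(Z) = 2120 / 289.78 = 7.316 mol
n(A) = 2350 / 267.34 = 8.790 mol
n/ν for L = 22.55/4 = 5.638
n/ν for Z = 7.316/1 = 7.316
n/ν for A = 8.790/1 = 8.790
Smallest n/ν is L → limiting reagent.
theoretical n(J) = (4/4) × 22.55 = 22.55 mol → 7740 g
% yield = 6060 / 7740 × 100 = 78.29 %

78.3 %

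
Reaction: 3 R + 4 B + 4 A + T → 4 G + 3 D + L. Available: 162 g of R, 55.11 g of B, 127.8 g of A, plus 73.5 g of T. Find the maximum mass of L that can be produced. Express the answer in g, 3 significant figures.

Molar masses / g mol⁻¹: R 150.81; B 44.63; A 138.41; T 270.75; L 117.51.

27.1 g

n(R) = 162.0 / 150.81 = 1.074 mol
n(B) = 55.11 / 44.63 = 1.235 mol
n(A) = 127.8 / 138.41 = 0.9233 mol
n(T) = 73.50 / 270.75 = 0.2715 mol
n/ν for R = 1.074/3 = 0.3580
n/ν for B = 1.235/4 = 0.3088
n/ν for A = 0.9233/4 = 0.2308
n/ν for T = 0.2715/1 = 0.2715
Smallest n/ν is A → limiting reagent.
n(L) = (1/4) × 0.9233 = 0.2308 mol
mass = 0.2308 × 117.51 = 27.12 g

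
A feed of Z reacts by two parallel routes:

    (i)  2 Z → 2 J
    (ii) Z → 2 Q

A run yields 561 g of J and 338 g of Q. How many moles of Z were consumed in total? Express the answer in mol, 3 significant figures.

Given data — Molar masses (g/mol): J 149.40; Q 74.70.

n(J) = 561 / 149.40 = 3.755 mol
n(Q) = 338 / 74.70 = 4.525 mol
n(Z) via (i) = (2/2)×3.755 = 3.755 mol
n(Z) via (ii) = (1/2)×4.525 = 2.263 mol
total n(Z) = 3.755 + 2.263 = 6.018 mol

6.02 mol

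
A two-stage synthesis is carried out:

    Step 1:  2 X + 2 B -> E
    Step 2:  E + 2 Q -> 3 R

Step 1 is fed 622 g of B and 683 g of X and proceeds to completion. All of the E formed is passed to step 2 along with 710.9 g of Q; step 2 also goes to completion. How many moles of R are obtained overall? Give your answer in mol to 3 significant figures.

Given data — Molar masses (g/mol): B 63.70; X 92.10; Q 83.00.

Step 1:
n(B) = 622.0 / 63.70 = 9.765 mol
n(X) = 683.0 / 92.10 = 7.416 mol
n/ν for B = 9.765/2 = 4.883
n/ν for X = 7.416/2 = 3.708
Smallest n/ν is X → limiting reagent.
n(E) produced = (1/2) × 7.416 = 3.708 mol
Step 2:
n(E) available = 3.708 mol
n(Q) = 710.9 / 83.00 = 8.565 mol
n/ν for E = 3.708/1 = 3.708
n/ν for Q = 8.565/2 = 4.283
Smallest n/ν is E → limiting reagent.
n(R) = (3/1) × 3.708 = 11.12 mol

11.1 mol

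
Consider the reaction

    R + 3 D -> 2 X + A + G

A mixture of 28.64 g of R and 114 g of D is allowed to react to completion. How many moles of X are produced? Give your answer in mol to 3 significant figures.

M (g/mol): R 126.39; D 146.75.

0.453 mol

n(R) = 28.64 / 126.39 = 0.2266 mol
n(D) = 114.0 / 146.75 = 0.7768 mol
n/ν → R: 0.2266, D: 0.2589; R is limiting.
n(X) = (2/1) × 0.2266 = 0.4532 mol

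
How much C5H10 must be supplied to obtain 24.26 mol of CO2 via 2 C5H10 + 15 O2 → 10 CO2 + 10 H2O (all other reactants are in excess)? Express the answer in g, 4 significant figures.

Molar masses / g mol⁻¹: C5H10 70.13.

340.3 g

n(CO2) = 24.26 mol
n(C5H10) = (2/10) × 24.26 = 4.852 mol
mass = 4.852 × 70.13 = 340.3 g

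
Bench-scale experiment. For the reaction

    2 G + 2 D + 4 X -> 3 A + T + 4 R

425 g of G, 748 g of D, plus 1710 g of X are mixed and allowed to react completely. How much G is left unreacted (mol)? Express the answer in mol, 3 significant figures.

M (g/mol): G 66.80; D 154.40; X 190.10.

n(G) = 425.0 / 66.80 = 6.362 mol
n(D) = 748.0 / 154.40 = 4.845 mol
n(X) = 1710 / 190.10 = 8.995 mol
n/ν for G = 6.362/2 = 3.181
n/ν for D = 4.845/2 = 2.423
n/ν for X = 8.995/4 = 2.249
Smallest n/ν is X → limiting reagent.
G consumed = (2/4) × 8.995 = 4.498 mol
G remaining = 6.362 − 4.498 = 1.864 mol

1.86 mol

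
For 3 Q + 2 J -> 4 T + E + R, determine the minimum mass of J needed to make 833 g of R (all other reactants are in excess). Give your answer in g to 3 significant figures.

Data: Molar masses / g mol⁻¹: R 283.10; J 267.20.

1570 g

n(R) = 833 / 283.10 = 2.942 mol
n(J) = (2/1) × 2.942 = 5.884 mol
mass = 5.884 × 267.20 = 1572 g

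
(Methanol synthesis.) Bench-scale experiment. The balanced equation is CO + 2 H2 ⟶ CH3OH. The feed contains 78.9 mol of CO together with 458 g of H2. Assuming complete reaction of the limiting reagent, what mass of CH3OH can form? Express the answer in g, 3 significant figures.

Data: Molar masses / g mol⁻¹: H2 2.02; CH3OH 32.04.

n(CO) = 78.90 mol
n(H2) = 458.0 / 2.02 = 226.7 mol
n/ν for CO = 78.90/1 = 78.90
n/ν for H2 = 226.7/2 = 113.4
Smallest n/ν is CO → limiting reagent.
n(CH3OH) = (1/1) × 78.90 = 78.90 mol
mass = 78.90 × 32.04 = 2528 g

2530 g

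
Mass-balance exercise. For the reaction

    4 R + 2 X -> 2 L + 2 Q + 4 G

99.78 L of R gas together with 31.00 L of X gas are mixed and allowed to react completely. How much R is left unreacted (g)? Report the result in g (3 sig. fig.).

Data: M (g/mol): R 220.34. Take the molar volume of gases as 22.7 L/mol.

n(R) = 99.78 / 22.7 = 4.396 mol
n(X) = 31.00 / 22.7 = 1.366 mol
n/ν → R: 1.099, X: 0.6830; X is limiting.
R consumed = (4/2) × 1.366 = 2.732 mol
R remaining = 4.396 − 2.732 = 1.664 mol
mass = 1.664 × 220.34 = 366.6 g

367 g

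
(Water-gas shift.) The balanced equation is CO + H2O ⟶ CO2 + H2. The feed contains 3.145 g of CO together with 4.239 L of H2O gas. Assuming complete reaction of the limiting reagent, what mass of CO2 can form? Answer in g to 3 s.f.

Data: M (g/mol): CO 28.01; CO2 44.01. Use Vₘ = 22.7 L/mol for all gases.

n(CO) = 3.145 / 28.01 = 0.1123 mol
n(H2O) = 4.239 / 22.7 = 0.1867 mol
n/ν for CO = 0.1123/1 = 0.1123
n/ν for H2O = 0.1867/1 = 0.1867
Smallest n/ν is CO → limiting reagent.
n(CO2) = (1/1) × 0.1123 = 0.1123 mol
mass = 0.1123 × 44.01 = 4.942 g

4.94 g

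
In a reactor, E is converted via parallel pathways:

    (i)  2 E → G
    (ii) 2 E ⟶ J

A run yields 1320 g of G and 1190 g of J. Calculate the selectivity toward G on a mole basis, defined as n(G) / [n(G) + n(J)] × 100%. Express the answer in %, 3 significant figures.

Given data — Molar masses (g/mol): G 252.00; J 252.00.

n(G) = 1320 / 252.00 = 5.238 mol
n(J) = 1190 / 252.00 = 4.722 mol
selectivity = 5.238/(5.238+4.722) × 100 = 52.59 %

52.6 %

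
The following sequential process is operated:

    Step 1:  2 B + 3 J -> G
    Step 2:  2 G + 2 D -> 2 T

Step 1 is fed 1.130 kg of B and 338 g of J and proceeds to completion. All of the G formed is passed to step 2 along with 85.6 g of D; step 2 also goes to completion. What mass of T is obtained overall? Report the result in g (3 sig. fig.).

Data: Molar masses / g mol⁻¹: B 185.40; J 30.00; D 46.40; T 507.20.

Step 1:
n(B) = 1.130×1000 / 185.40 = 6.095 mol
n(J) = 338.0 / 30.00 = 11.27 mol
n/ν for B = 6.095/2 = 3.048
n/ν for J = 11.27/3 = 3.757
Smallest n/ν is B → limiting reagent.
n(G) produced = (1/2) × 6.095 = 3.048 mol
Step 2:
n(G) available = 3.048 mol
n(D) = 85.60 / 46.40 = 1.845 mol
n/ν for G = 3.048/2 = 1.524
n/ν for D = 1.845/2 = 0.9225
Smallest n/ν is D → limiting reagent.
n(T) = (2/2) × 1.845 = 1.845 mol
mass = 1.845 × 507.20 = 935.8 g

936 g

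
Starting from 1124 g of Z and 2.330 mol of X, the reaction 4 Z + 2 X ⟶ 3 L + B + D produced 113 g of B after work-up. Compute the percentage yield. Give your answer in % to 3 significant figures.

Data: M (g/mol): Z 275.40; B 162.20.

68.3 %

n(Z) = 1124 / 275.40 = 4.081 mol
n(X) = 2.330 mol
n/ν → Z: 1.020, X: 1.165; Z is limiting.
theoretical n(B) = (1/4) × 4.081 = 1.020 mol → 165.4 g
% yield = 113 / 165.4 × 100 = 68.32 %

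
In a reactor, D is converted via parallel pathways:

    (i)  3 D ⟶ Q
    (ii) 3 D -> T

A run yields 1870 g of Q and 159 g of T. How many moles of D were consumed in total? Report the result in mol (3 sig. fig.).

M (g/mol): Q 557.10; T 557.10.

10.9 mol

n(Q) = 1870 / 557.10 = 3.357 mol
n(T) = 159 / 557.10 = 0.2854 mol
n(D) via (i) = (3/1)×3.357 = 10.07 mol
n(D) via (ii) = (3/1)×0.2854 = 0.8562 mol
total n(D) = 10.07 + 0.8562 = 10.93 mol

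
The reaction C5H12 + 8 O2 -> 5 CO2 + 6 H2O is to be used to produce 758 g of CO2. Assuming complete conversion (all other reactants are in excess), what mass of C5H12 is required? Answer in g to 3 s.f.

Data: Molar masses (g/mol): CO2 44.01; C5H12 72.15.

249 g

n(CO2) = 758 / 44.01 = 17.22 mol
n(C5H12) = (1/5) × 17.22 = 3.444 mol
mass = 3.444 × 72.15 = 248.5 g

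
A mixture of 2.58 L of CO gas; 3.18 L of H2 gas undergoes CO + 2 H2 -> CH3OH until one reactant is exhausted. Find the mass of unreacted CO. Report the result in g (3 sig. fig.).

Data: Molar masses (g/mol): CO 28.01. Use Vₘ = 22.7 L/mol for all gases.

n(CO) = 2.580 / 22.7 = 0.1137 mol
n(H2) = 3.180 / 22.7 = 0.1401 mol
n/ν for CO = 0.1137/1 = 0.1137
n/ν for H2 = 0.1401/2 = 0.07005
Smallest n/ν is H2 → limiting reagent.
CO consumed = (1/2) × 0.1401 = 0.07005 mol
CO remaining = 0.1137 − 0.07005 = 0.04365 mol
mass = 0.04365 × 28.01 = 1.223 g

1.22 g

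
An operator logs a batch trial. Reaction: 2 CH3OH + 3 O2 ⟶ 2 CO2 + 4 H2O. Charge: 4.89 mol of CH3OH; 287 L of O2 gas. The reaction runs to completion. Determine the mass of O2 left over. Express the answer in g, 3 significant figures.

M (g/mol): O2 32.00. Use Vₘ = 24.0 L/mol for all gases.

n(CH3OH) = 4.890 mol
n(O2) = 287.0 / 24.0 = 11.96 mol
n/ν for CH3OH = 4.890/2 = 2.445
n/ν for O2 = 11.96/3 = 3.987
Smallest n/ν is CH3OH → limiting reagent.
O2 consumed = (3/2) × 4.890 = 7.335 mol
O2 remaining = 11.96 − 7.335 = 4.625 mol
mass = 4.625 × 32.00 = 148.0 g

148 g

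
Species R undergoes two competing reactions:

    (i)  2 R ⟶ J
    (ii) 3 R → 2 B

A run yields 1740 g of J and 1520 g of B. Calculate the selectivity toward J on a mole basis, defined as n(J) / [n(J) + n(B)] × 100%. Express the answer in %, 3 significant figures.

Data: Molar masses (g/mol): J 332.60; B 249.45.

n(J) = 1740 / 332.60 = 5.232 mol
n(B) = 1520 / 249.45 = 6.093 mol
selectivity = 5.232/(5.232+6.093) × 100 = 46.20 %

46.2 %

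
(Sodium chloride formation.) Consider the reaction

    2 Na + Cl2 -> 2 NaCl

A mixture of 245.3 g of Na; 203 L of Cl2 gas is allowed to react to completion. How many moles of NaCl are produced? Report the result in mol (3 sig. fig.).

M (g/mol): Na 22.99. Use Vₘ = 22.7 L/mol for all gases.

10.7 mol

n(Na) = 245.3 / 22.99 = 10.67 mol
n(Cl2) = 203.0 / 22.7 = 8.943 mol
n/ν for Na = 10.67/2 = 5.335
n/ν for Cl2 = 8.943/1 = 8.943
Smallest n/ν is Na → limiting reagent.
n(NaCl) = (2/2) × 10.67 = 10.67 mol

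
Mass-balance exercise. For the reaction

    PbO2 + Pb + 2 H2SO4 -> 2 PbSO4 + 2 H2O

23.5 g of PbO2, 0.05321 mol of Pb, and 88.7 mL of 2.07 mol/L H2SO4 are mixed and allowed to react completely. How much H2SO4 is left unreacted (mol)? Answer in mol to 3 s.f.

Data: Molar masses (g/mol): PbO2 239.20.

0.0772 mol

n(PbO2) = 23.50 / 239.20 = 0.09824 mol
n(Pb) = 0.05321 mol
n(H2SO4) = 2.07 × 88.70/1000 = 0.1836 mol
n/ν for PbO2 = 0.09824/1 = 0.09824
n/ν for Pb = 0.05321/1 = 0.05321
n/ν for H2SO4 = 0.1836/2 = 0.09180
Smallest n/ν is Pb → limiting reagent.
H2SO4 consumed = (2/1) × 0.05321 = 0.1064 mol
H2SO4 remaining = 0.1836 − 0.1064 = 0.07720 mol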